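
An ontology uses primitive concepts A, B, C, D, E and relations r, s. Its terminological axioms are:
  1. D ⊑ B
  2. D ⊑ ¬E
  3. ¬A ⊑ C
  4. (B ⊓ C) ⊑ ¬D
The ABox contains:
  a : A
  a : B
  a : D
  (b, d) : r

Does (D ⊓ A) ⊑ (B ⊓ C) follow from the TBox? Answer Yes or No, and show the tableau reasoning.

No

1. (D ⊓ A) ⊑ (B ⊓ C)  ⇔  ((D ⊓ A) ⊓ (¬B ⊔ ¬C)) unsat w.r.t. T
   apply at x₀: D⊑B; D⊑¬E
   open: L(x₀) ⊇ {A, B, D, ¬C, ¬E}
2. Hence (D ⊓ A) ⊑ (B ⊓ C): not entailed.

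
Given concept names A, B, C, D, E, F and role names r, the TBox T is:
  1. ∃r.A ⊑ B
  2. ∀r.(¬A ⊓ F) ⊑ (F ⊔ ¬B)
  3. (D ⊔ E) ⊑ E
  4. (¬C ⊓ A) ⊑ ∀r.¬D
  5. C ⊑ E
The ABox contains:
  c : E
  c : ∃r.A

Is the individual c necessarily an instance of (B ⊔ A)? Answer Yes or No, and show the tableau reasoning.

1. c : (B ⊔ A)?  L(c) = {E, ∃r.A} ∪ {(¬B ⊓ ¬A)}
   clash {B, ¬B} at c — c ∈ (B ⊔ A)
2. Hence c : (B ⊔ A): entailed.

Yes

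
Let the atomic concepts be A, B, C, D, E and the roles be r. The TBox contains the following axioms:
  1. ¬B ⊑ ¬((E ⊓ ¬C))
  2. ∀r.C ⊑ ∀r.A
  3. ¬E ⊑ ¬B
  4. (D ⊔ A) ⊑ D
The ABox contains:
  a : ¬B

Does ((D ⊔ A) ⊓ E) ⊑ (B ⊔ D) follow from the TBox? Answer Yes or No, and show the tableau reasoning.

Yes

1. ((D ⊔ A) ⊓ E) ⊑ (B ⊔ D)  ⇔  (((D ⊔ A) ⊓ E) ⊓ (¬B ⊓ ¬D)) unsat w.r.t. T
   all branches close; clash {D, ¬D} at x₀
2. Hence ((D ⊔ A) ⊓ E) ⊑ (B ⊔ D): entailed.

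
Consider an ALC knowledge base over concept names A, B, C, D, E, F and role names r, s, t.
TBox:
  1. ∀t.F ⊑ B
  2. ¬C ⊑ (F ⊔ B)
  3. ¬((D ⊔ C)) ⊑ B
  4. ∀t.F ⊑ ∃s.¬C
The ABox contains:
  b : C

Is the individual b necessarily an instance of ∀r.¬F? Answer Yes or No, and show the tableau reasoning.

1. b : ∀r.¬F?  L(b) = {C} ∪ {∃r.F}
   open: L(b) ⊇ {C, ∃r.F, ∃t.¬F} (+ ∃-successors) — b ∉ ∀r.¬F possible
2. Hence b : ∀r.¬F: not entailed.

No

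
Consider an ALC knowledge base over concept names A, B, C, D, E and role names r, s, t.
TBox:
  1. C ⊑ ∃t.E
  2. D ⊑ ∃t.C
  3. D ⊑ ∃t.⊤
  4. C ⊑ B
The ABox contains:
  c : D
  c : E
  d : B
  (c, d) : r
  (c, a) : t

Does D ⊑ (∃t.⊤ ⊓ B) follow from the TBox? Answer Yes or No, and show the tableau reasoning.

No

1. D ⊑ (∃t.⊤ ⊓ B)  ⇔  (D ⊓ (∀t.⊥ ⊔ ¬B)) unsat w.r.t. T
   apply at x₀: D⊑∃t.C; D⊑∃t.⊤
   open: L(x₀) ⊇ {D, ¬B, ¬C, ∃t.C, ∃t.⊤} (+ ∃-successors)
2. Hence D ⊑ (∃t.⊤ ⊓ B): not entailed.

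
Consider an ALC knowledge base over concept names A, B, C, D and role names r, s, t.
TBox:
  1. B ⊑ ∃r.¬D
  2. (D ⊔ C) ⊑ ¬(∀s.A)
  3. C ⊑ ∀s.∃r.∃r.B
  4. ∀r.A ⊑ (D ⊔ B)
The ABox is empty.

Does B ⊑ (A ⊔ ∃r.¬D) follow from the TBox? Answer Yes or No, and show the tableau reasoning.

1. B ⊑ (A ⊔ ∃r.¬D)  ⇔  (B ⊓ (¬A ⊓ ∀r.D)) unsat w.r.t. T
   all branches close; clash {D, ¬D} at an ∃-successor
2. Hence B ⊑ (A ⊔ ∃r.¬D): entailed.

Yes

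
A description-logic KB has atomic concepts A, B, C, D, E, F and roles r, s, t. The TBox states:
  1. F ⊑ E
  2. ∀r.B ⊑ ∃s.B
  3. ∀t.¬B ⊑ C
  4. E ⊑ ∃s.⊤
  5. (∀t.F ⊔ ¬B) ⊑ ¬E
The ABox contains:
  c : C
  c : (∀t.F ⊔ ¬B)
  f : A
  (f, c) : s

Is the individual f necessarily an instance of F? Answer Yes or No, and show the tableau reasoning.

No

1. f : F?  L(f) = {A} ∪ {¬F}
   open: L(f) ⊇ {A, ¬E, ¬F, ∃r.¬B, ∃t.B} (+ ∃-successors) — f ∉ F possible
2. Hence f : F: not entailed.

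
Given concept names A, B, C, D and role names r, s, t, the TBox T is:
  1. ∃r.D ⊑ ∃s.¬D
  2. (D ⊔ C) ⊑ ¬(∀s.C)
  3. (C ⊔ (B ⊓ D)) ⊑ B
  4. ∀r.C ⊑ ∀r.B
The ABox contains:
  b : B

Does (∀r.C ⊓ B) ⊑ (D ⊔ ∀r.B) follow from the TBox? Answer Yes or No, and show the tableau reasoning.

1. (∀r.C ⊓ B) ⊑ (D ⊔ ∀r.B)  ⇔  ((∀r.C ⊓ B) ⊓ (¬D ⊓ ∃r.¬B)) unsat w.r.t. T
   all branches close; clash {B, ¬B} at an ∃-successor
2. Hence (∀r.C ⊓ B) ⊑ (D ⊔ ∀r.B): entailed.

Yes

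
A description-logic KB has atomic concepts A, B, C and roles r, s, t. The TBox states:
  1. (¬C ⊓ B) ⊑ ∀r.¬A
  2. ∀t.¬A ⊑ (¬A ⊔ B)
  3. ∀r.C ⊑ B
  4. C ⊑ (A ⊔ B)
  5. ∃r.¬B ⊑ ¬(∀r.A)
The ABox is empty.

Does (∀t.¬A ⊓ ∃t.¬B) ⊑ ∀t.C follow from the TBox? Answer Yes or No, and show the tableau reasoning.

1. (∀t.¬A ⊓ ∃t.¬B) ⊑ ∀t.C  ⇔  ((∀t.¬A ⊓ ∃t.¬B) ⊓ ∃t.¬C) unsat w.r.t. T
   apply at x₀: ∀t.¬A⊑(¬A ⊔ B)
   open: L(x₀) ⊇ {¬A, ¬B, ¬C, ∀r.B, ∀t.¬A, …} (+ ∃-successors)
2. Hence (∀t.¬A ⊓ ∃t.¬B) ⊑ ∀t.C: not entailed.

No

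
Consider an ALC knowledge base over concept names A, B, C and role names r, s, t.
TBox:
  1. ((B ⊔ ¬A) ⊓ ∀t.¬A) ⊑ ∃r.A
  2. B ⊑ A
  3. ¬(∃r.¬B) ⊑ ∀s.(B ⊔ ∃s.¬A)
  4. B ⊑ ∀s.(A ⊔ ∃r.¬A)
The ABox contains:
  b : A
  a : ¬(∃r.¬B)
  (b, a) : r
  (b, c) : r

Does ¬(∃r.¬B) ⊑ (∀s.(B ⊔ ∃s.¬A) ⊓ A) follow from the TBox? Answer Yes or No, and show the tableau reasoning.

1. ¬(∃r.¬B) ⊑ (∀s.(B ⊔ ∃s.¬A) ⊓ A)  ⇔  (∀r.B ⊓ (∃s.(¬B ⊓ ∀s.A) ⊔ ¬A)) unsat w.r.t. T
   apply at x₀: ¬(∃r.¬B)⊑∀s.(B ⊔ ∃s.¬A)
   open: L(x₀) ⊇ {¬A, ¬B, ∀r.B, ∀s.(B ⊔ ∃s.¬A), ∃t.A} (+ ∃-successors)
2. Hence ¬(∃r.¬B) ⊑ (∀s.(B ⊔ ∃s.¬A) ⊓ A): not entailed.

No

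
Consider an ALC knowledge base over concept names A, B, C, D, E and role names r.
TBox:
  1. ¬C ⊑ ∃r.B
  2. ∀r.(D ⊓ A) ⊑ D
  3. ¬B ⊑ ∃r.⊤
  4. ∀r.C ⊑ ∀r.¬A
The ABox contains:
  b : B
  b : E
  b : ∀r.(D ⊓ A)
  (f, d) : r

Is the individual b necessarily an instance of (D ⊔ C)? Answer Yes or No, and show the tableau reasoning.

Yes

1. b : (D ⊔ C)?  L(b) = {B, E, ∀r.(D ⊓ A)} ∪ {(¬D ⊓ ¬C)}
   clash {D, ¬D} at b — b ∈ (D ⊔ C)
2. Hence b : (D ⊔ C): entailed.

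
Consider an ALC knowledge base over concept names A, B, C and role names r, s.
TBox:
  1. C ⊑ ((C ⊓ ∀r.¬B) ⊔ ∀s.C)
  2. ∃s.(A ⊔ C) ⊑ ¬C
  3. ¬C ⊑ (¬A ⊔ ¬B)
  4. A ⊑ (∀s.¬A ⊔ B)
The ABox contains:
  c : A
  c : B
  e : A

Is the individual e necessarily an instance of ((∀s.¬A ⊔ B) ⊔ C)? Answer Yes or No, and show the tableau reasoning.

1. e : ((∀s.¬A ⊔ B) ⊔ C)?  L(e) = {A} ∪ {((∃s.A ⊓ ¬B) ⊓ ¬C)}
   clash {B, ¬B} at e — e ∈ ((∀s.¬A ⊔ B) ⊔ C)
2. Hence e : ((∀s.¬A ⊔ B) ⊔ C): entailed.

Yes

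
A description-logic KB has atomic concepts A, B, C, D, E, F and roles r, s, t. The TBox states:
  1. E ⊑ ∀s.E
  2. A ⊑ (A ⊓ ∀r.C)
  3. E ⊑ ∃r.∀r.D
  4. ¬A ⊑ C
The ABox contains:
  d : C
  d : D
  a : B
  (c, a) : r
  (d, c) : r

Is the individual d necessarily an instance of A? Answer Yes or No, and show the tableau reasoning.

1. d : A?  L(d) = {C, D} ∪ {¬A}
   open: L(d) ⊇ {C, D, ¬A, ¬E} — d ∉ A possible
2. Hence d : A: not entailed.

No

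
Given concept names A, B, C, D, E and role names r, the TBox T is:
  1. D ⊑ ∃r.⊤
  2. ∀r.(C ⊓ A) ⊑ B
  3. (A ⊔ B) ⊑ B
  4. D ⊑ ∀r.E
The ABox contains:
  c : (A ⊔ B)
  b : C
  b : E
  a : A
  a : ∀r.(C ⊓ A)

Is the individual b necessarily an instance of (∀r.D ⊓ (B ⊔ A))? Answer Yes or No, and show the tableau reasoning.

1. b : (∀r.D ⊓ (B ⊔ A))?  L(b) = {C, E} ∪ {(∃r.¬D ⊔ (¬B ⊓ ¬A))}
   open: L(b) ⊇ {C, E, ¬A, ¬B, ¬D, …} (+ ∃-successors) — b ∉ (∀r.D ⊓ (B ⊔ A)) possible
2. Hence b : (∀r.D ⊓ (B ⊔ A)): not entailed.

No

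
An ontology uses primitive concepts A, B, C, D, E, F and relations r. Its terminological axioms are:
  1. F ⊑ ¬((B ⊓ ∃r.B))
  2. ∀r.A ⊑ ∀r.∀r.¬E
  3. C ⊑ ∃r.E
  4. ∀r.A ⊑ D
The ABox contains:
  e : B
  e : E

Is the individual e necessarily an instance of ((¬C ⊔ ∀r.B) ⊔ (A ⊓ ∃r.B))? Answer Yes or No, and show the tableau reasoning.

No

1. e : ((¬C ⊔ ∀r.B) ⊔ (A ⊓ ∃r.B))?  L(e) = {B, E} ∪ {((C ⊓ ∃r.¬B) ⊓ (¬A ⊔ ∀r.¬B))}
   apply at e: C⊑∃r.E
   open: L(e) ⊇ {B, C, E, ¬A, ¬F, …} (+ ∃-successors) — e ∉ ((¬C ⊔ ∀r.B) ⊔ (A ⊓ ∃r.B)) possible
2. Hence e : ((¬C ⊔ ∀r.B) ⊔ (A ⊓ ∃r.B)): not entailed.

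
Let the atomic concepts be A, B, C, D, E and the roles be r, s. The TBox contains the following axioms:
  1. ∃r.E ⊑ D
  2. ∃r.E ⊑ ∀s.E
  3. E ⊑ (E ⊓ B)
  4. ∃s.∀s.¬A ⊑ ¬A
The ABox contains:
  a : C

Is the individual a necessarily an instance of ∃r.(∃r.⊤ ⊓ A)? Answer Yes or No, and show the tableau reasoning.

No

1. a : ∃r.(∃r.⊤ ⊓ A)?  L(a) = {C} ∪ {∀r.(∀r.⊥ ⊔ ¬A)}
   open: L(a) ⊇ {C, ¬E, ∀r.(∀r.⊥ ⊔ ¬A), ∀r.¬E, ∀s.∃s.A} — a ∉ ∃r.(∃r.⊤ ⊓ A) possible
2. Hence a : ∃r.(∃r.⊤ ⊓ A): not entailed.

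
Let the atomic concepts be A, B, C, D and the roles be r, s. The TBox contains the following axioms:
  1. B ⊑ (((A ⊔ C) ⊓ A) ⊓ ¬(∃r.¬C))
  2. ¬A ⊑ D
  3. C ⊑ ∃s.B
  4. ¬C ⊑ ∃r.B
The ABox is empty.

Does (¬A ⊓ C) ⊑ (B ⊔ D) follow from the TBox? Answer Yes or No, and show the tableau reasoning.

Yes

1. (¬A ⊓ C) ⊑ (B ⊔ D)  ⇔  ((¬A ⊓ C) ⊓ (¬B ⊓ ¬D)) unsat w.r.t. T
   all branches close; clash {D, ¬D} at x₀
2. Hence (¬A ⊓ C) ⊑ (B ⊔ D): entailed.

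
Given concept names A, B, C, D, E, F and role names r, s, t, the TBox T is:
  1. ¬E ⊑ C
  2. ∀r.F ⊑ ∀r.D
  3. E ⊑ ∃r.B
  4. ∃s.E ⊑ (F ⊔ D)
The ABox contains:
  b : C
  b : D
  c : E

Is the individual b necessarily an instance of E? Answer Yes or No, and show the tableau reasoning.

No

1. b : E?  L(b) = {C, D} ∪ {¬E}
   open: L(b) ⊇ {C, D, ¬E, ∀s.¬E, ∃r.¬F} (+ ∃-successors) — b ∉ E possible
2. Hence b : E: not entailed.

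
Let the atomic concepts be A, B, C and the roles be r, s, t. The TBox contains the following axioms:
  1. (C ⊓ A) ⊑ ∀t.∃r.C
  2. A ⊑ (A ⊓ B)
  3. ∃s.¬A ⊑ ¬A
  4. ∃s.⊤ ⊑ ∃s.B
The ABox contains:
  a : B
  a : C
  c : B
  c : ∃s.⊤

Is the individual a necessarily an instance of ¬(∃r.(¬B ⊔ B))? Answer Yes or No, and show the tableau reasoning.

1. a : ¬(∃r.(¬B ⊔ B))?  L(a) = {B, C} ∪ {∃r.(¬B ⊔ B)}
   open: L(a) ⊇ {B, C, ¬A, ∀s.⊥, ∃r.(¬B ⊔ B)} (+ ∃-successors) — a ∉ ¬(∃r.(¬B ⊔ B)) possible
2. Hence a : ¬(∃r.(¬B ⊔ B)): not entailed.

No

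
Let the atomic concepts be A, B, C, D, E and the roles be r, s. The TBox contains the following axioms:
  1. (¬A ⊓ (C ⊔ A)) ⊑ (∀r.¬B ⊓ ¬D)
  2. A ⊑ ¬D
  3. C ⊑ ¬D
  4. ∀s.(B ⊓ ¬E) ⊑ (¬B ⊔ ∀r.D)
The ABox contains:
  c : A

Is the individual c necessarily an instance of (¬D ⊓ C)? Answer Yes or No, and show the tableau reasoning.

1. c : (¬D ⊓ C)?  L(c) = {A} ∪ {(D ⊔ ¬C)}
   apply at c: A⊑¬D
   open: L(c) ⊇ {A, ¬C, ¬D, ∃s.(¬B ⊔ E)} (+ ∃-successors) — c ∉ (¬D ⊓ C) possible
2. Hence c : (¬D ⊓ C): not entailed.

No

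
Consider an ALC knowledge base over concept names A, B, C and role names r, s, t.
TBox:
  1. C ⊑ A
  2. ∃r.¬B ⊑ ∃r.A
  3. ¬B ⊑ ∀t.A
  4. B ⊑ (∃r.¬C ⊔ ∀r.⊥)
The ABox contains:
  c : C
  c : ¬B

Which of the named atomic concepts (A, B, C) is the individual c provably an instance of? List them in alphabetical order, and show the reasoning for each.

1. c : A?  L(c) = {C, ¬B} ∪ {¬A}
   clash {A, ¬A} at c — c ∈ A
2. c : B?  L(c) = {C, ¬B} ∪ {¬B}
   apply at c: C⊑A; ¬B⊑∀t.A
   open: L(c) ⊇ {A, C, ¬B, ∀r.B, ∀t.A} — c ∉ B possible
3. c : C?  L(c) = {C, ¬B} ∪ {¬C}
   clash {C, ¬C} at c — c ∈ C
4. Entailed for c: {A, C}

{A, C}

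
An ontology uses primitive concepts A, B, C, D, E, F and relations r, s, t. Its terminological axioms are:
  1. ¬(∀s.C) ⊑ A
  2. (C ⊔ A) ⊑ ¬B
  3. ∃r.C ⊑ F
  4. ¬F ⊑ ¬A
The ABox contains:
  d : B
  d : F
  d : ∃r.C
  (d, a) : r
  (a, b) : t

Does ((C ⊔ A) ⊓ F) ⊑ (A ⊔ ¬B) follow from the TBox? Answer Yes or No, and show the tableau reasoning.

Yes

1. ((C ⊔ A) ⊓ F) ⊑ (A ⊔ ¬B)  ⇔  (((C ⊔ A) ⊓ F) ⊓ (¬A ⊓ B)) unsat w.r.t. T
   all branches close; clash {A, ¬A} at x₀
2. Hence ((C ⊔ A) ⊓ F) ⊑ (A ⊔ ¬B): entailed.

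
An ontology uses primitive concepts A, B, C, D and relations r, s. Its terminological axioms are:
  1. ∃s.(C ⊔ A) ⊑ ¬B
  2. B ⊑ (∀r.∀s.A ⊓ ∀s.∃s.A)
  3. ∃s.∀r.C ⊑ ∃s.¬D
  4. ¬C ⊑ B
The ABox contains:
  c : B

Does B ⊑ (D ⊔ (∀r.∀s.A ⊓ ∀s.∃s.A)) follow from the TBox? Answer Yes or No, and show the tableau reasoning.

Yes

1. B ⊑ (D ⊔ (∀r.∀s.A ⊓ ∀s.∃s.A))  ⇔  (B ⊓ (¬D ⊓ (∃r.∃s.¬A ⊔ ∃s.∀s.¬A))) unsat w.r.t. T
   all branches close; clash {B, ¬B} at x₀
2. Hence B ⊑ (D ⊔ (∀r.∀s.A ⊓ ∀s.∃s.A)): entailed.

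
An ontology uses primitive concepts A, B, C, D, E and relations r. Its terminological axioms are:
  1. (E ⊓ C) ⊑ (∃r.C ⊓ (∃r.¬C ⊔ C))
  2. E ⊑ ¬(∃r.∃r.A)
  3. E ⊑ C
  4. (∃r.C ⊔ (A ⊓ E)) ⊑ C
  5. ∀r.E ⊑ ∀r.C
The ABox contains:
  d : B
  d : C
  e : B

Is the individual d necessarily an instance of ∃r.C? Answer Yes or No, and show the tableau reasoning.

1. d : ∃r.C?  L(d) = {B, C} ∪ {∀r.¬C}
   open: L(d) ⊇ {B, C, ¬E, ∀r.¬C, ∃r.¬E} (+ ∃-successors) — d ∉ ∃r.C possible
2. Hence d : ∃r.C: not entailed.

No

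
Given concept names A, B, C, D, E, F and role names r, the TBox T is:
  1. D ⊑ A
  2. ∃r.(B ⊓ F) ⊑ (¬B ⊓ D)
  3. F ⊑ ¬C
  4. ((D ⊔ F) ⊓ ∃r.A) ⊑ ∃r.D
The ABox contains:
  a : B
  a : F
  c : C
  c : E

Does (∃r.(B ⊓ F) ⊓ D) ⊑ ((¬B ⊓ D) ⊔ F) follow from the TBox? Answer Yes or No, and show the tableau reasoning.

1. (∃r.(B ⊓ F) ⊓ D) ⊑ ((¬B ⊓ D) ⊔ F)  ⇔  ((∃r.(B ⊓ F) ⊓ D) ⊓ ((B ⊔ ¬D) ⊓ ¬F)) unsat w.r.t. T
   all branches close; clash {D, ¬D} at x₀
2. Hence (∃r.(B ⊓ F) ⊓ D) ⊑ ((¬B ⊓ D) ⊔ F): entailed.

Yes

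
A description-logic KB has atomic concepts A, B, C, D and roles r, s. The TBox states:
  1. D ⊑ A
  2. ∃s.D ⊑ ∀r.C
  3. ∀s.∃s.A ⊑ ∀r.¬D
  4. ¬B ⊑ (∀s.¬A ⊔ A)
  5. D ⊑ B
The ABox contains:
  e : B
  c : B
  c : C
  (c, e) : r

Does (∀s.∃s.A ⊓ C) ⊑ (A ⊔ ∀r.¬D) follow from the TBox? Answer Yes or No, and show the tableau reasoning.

1. (∀s.∃s.A ⊓ C) ⊑ (A ⊔ ∀r.¬D)  ⇔  ((∀s.∃s.A ⊓ C) ⊓ (¬A ⊓ ∃r.D)) unsat w.r.t. T
   all branches close; clash {A, ¬A} at x₀
2. Hence (∀s.∃s.A ⊓ C) ⊑ (A ⊔ ∀r.¬D): entailed.

Yes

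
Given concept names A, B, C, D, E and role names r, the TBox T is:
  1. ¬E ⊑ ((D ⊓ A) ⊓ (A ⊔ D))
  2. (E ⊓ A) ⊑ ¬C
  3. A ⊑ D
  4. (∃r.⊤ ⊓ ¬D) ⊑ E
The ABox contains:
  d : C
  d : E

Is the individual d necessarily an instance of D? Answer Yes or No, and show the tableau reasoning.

No

1. d : D?  L(d) = {C, E} ∪ {¬D}
   open: L(d) ⊇ {C, E, ¬A, ¬D} — d ∉ D possible
2. Hence d : D: not entailed.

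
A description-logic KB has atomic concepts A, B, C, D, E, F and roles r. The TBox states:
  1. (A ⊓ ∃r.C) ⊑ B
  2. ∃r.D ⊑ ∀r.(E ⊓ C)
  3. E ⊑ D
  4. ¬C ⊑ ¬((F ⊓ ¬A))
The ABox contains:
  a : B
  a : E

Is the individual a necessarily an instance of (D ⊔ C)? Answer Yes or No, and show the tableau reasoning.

Yes

1. a : (D ⊔ C)?  L(a) = {B, E} ∪ {(¬D ⊓ ¬C)}
   clash {D, ¬D} at a — a ∈ (D ⊔ C)
2. Hence a : (D ⊔ C): entailed.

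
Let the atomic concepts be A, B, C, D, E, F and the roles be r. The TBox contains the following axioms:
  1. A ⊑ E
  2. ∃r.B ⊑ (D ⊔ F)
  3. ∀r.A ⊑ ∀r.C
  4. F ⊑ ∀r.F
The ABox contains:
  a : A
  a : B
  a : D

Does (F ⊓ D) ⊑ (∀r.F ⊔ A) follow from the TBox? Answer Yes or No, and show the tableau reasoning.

Yes

1. (F ⊓ D) ⊑ (∀r.F ⊔ A)  ⇔  ((F ⊓ D) ⊓ (∃r.¬F ⊓ ¬A)) unsat w.r.t. T
   all branches close; clash {F, ¬F} at an ∃-successor
2. Hence (F ⊓ D) ⊑ (∀r.F ⊔ A): entailed.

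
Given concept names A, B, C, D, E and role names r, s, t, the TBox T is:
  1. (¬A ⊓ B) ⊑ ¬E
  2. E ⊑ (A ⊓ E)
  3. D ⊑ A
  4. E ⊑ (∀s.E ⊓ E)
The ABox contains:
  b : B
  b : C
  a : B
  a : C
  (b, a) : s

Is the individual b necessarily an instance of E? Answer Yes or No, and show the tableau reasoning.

No

1. b : E?  L(b) = {B, C} ∪ {¬E}
   open: L(b) ⊇ {B, C, ¬D, ¬E} — b ∉ E possible
2. Hence b : E: not entailed.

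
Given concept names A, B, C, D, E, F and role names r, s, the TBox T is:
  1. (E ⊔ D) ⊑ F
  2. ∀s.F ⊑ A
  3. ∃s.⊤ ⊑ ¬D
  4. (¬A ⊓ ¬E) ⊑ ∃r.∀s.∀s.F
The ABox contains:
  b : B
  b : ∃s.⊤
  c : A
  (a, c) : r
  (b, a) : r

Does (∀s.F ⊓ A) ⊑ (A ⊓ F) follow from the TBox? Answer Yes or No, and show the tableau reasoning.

No

1. (∀s.F ⊓ A) ⊑ (A ⊓ F)  ⇔  ((∀s.F ⊓ A) ⊓ (¬A ⊔ ¬F)) unsat w.r.t. T
   open: L(x₀) ⊇ {A, ¬D, ¬E, ¬F, ∀s.F, …}
2. Hence (∀s.F ⊓ A) ⊑ (A ⊓ F): not entailed.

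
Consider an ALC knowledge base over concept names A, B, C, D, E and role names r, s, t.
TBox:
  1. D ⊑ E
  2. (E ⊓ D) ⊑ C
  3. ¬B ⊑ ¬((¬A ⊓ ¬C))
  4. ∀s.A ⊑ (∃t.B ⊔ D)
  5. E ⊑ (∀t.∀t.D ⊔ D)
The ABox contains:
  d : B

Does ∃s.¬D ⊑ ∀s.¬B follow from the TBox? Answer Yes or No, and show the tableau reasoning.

1. ∃s.¬D ⊑ ∀s.¬B  ⇔  (∃s.¬D ⊓ ∃s.B) unsat w.r.t. T
   open: L(x₀) ⊇ {B, ¬D, ¬E, ∃s.B, ∃s.¬A, …} (+ ∃-successors)
2. Hence ∃s.¬D ⊑ ∀s.¬B: not entailed.

No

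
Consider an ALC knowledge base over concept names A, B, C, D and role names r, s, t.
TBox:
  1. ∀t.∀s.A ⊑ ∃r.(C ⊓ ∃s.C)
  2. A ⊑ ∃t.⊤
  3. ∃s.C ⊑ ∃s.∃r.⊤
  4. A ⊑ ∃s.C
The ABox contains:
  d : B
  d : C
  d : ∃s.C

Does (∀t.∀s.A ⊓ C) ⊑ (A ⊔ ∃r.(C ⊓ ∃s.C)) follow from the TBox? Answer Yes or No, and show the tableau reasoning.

1. (∀t.∀s.A ⊓ C) ⊑ (A ⊔ ∃r.(C ⊓ ∃s.C))  ⇔  ((∀t.∀s.A ⊓ C) ⊓ (¬A ⊓ ∀r.(¬C ⊔ ∀s.¬C))) unsat w.r.t. T
   all branches close; clash {C, ¬C} at an ∃-successor
2. Hence (∀t.∀s.A ⊓ C) ⊑ (A ⊔ ∃r.(C ⊓ ∃s.C)): entailed.

Yes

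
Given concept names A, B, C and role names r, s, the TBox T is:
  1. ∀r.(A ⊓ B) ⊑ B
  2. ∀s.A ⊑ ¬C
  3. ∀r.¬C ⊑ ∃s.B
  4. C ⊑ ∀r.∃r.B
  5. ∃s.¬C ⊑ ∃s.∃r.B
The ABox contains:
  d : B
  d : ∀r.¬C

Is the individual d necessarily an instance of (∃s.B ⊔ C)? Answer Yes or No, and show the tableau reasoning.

1. d : (∃s.B ⊔ C)?  L(d) = {B, ∀r.¬C} ∪ {(∀s.¬B ⊓ ¬C)}
   clash {B, ¬B} at an ∃-successor — d ∈ (∃s.B ⊔ C)
2. Hence d : (∃s.B ⊔ C): entailed.

Yes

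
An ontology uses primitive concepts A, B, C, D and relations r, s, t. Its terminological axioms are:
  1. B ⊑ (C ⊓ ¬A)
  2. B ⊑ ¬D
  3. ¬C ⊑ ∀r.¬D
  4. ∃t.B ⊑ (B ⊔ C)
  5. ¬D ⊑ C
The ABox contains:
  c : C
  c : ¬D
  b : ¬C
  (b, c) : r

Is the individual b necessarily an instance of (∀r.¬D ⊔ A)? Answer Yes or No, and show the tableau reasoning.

1. b : (∀r.¬D ⊔ A)?  L(b) = {¬C} ∪ {(∃r.D ⊓ ¬A)}
   clash {C, ¬C} at b — b ∈ (∀r.¬D ⊔ A)
2. Hence b : (∀r.¬D ⊔ A): entailed.

Yes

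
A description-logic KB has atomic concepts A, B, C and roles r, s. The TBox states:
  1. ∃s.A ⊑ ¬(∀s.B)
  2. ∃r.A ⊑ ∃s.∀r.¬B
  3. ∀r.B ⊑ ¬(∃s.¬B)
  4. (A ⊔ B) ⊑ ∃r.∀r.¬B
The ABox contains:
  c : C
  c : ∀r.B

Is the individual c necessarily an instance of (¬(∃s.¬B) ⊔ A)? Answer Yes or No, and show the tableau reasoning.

1. c : (¬(∃s.¬B) ⊔ A)?  L(c) = {C, ∀r.B} ∪ {(∃s.¬B ⊓ ¬A)}
   clash {B, ¬B} at an ∃-successor — c ∈ (¬(∃s.¬B) ⊔ A)
2. Hence c : (¬(∃s.¬B) ⊔ A): entailed.

Yes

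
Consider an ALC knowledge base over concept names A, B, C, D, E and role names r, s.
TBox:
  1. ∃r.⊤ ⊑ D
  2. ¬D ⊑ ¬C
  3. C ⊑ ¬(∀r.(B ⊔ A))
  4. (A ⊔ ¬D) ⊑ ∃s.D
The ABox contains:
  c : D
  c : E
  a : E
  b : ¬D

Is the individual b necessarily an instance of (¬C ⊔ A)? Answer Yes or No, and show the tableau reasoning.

1. b : (¬C ⊔ A)?  L(b) = {¬D} ∪ {(C ⊓ ¬A)}
   clash {C, ¬C} at b — b ∈ (¬C ⊔ A)
2. Hence b : (¬C ⊔ A): entailed.

Yes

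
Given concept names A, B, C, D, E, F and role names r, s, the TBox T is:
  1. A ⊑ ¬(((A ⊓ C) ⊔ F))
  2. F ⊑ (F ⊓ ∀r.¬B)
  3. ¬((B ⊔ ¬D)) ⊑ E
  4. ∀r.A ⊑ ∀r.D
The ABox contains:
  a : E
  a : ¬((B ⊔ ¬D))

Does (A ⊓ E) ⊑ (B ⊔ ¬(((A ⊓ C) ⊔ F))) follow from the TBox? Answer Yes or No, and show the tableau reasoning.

Yes

1. (A ⊓ E) ⊑ (B ⊔ ¬(((A ⊓ C) ⊔ F)))  ⇔  ((A ⊓ E) ⊓ (¬B ⊓ ((A ⊓ C) ⊔ F))) unsat w.r.t. T
   all branches close; clash {F, ¬F} at x₀
2. Hence (A ⊓ E) ⊑ (B ⊔ ¬(((A ⊓ C) ⊔ F))): entailed.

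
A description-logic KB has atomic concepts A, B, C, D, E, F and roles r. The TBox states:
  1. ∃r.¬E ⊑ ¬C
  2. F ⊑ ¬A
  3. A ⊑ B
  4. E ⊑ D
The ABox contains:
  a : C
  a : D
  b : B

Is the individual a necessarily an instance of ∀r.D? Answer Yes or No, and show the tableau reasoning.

Yes

1. a : ∀r.D?  L(a) = {C, D} ∪ {∃r.¬D}
   clash {C, ¬C} at a — a ∈ ∀r.D
2. Hence a : ∀r.D: entailed.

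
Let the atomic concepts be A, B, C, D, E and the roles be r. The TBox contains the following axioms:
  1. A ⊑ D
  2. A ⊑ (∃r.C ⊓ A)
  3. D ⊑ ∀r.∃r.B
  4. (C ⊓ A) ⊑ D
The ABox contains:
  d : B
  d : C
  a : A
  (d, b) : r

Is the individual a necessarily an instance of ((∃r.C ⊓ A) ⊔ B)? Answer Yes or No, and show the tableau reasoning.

1. a : ((∃r.C ⊓ A) ⊔ B)?  L(a) = {A} ∪ {((∀r.¬C ⊔ ¬A) ⊓ ¬B)}
   clash {A, ¬A} at a — a ∈ ((∃r.C ⊓ A) ⊔ B)
2. Hence a : ((∃r.C ⊓ A) ⊔ B): entailed.

Yes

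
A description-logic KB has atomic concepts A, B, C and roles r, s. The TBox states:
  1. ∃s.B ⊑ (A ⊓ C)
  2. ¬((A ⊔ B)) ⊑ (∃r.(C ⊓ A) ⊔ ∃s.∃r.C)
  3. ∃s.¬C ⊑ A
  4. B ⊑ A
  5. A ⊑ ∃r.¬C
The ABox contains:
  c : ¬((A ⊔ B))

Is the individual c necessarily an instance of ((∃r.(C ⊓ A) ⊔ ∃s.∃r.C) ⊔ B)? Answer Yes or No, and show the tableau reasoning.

1. c : ((∃r.(C ⊓ A) ⊔ ∃s.∃r.C) ⊔ B)?  L(c) = {¬((A ⊔ B))} ∪ {((∀r.(¬C ⊔ ¬A) ⊓ ∀s.∀r.¬C) ⊓ ¬B)}
   clash {A, ¬A} at c — c ∈ ((∃r.(C ⊓ A) ⊔ ∃s.∃r.C) ⊔ B)
2. Hence c : ((∃r.(C ⊓ A) ⊔ ∃s.∃r.C) ⊔ B): entailed.

Yes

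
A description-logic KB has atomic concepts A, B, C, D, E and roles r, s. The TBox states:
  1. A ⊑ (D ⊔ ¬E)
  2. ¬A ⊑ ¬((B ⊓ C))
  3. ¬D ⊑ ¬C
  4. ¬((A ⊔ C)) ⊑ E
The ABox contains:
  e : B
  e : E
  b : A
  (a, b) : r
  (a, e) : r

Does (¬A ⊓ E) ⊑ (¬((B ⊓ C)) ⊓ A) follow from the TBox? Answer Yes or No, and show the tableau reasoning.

1. (¬A ⊓ E) ⊑ (¬((B ⊓ C)) ⊓ A)  ⇔  ((¬A ⊓ E) ⊓ ((B ⊓ C) ⊔ ¬A)) unsat w.r.t. T
   apply at x₀: ¬A⊑¬((B ⊓ C))
   open: L(x₀) ⊇ {D, E, ¬A, ¬B}
2. Hence (¬A ⊓ E) ⊑ (¬((B ⊓ C)) ⊓ A): not entailed.

No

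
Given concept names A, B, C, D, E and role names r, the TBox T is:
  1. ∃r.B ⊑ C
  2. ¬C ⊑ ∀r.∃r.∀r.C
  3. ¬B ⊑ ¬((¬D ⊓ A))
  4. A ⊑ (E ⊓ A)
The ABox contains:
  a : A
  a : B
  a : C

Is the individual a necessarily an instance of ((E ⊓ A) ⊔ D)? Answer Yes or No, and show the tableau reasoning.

Yes

1. a : ((E ⊓ A) ⊔ D)?  L(a) = {A, B, C} ∪ {((¬E ⊔ ¬A) ⊓ ¬D)}
   clash {A, ¬A} at a — a ∈ ((E ⊓ A) ⊔ D)
2. Hence a : ((E ⊓ A) ⊔ D): entailed.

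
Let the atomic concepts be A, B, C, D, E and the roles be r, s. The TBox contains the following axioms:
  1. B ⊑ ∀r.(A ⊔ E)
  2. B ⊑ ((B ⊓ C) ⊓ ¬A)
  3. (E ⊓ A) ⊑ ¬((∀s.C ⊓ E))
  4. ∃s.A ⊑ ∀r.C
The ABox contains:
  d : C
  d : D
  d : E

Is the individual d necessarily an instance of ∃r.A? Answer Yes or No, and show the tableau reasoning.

1. d : ∃r.A?  L(d) = {C, D, E} ∪ {∀r.¬A}
   open: L(d) ⊇ {C, D, E, ¬A, ¬B, …} — d ∉ ∃r.A possible
2. Hence d : ∃r.A: not entailed.

No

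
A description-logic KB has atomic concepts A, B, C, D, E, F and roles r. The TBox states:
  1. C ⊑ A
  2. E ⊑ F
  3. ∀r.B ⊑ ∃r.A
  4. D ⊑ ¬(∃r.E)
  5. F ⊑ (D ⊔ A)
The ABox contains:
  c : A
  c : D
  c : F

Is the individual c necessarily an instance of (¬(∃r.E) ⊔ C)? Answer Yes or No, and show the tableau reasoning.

1. c : (¬(∃r.E) ⊔ C)?  L(c) = {A, D, F} ∪ {(∃r.E ⊓ ¬C)}
   clash {E, ¬E} at an ∃-successor — c ∈ (¬(∃r.E) ⊔ C)
2. Hence c : (¬(∃r.E) ⊔ C): entailed.

Yes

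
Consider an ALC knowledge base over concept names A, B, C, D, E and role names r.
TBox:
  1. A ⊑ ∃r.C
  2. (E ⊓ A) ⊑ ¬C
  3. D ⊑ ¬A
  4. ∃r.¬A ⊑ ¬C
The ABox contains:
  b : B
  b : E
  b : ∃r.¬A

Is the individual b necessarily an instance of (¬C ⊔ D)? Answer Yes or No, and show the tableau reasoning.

1. b : (¬C ⊔ D)?  L(b) = {B, E, ∃r.¬A} ∪ {(C ⊓ ¬D)}
   clash {C, ¬C} at b — b ∈ (¬C ⊔ D)
2. Hence b : (¬C ⊔ D): entailed.

Yes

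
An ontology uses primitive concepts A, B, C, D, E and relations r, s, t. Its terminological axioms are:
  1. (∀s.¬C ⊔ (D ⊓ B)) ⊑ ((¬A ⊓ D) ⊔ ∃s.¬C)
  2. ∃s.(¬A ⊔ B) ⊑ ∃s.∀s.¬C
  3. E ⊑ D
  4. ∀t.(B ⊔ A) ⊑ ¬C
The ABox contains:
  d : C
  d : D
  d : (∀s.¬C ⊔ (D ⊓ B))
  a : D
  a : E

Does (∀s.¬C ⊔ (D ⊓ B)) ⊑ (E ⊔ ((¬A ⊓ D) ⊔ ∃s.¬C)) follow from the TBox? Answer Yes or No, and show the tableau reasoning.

1. (∀s.¬C ⊔ (D ⊓ B)) ⊑ (E ⊔ ((¬A ⊓ D) ⊔ ∃s.¬C))  ⇔  ((∀s.¬C ⊔ (D ⊓ B)) ⊓ (¬E ⊓ ((A ⊔ ¬D) ⊓ ∀s.C))) unsat w.r.t. T
   all branches close; clash {D, ¬D} at x₀
2. Hence (∀s.¬C ⊔ (D ⊓ B)) ⊑ (E ⊔ ((¬A ⊓ D) ⊔ ∃s.¬C)): entailed.

Yes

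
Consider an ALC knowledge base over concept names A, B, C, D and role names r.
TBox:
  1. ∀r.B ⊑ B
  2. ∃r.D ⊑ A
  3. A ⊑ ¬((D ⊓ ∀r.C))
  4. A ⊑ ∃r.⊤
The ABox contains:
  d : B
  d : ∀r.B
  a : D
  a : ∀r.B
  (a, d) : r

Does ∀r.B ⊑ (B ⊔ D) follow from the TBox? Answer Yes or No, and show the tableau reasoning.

Yes

1. ∀r.B ⊑ (B ⊔ D)  ⇔  (∀r.B ⊓ (¬B ⊓ ¬D)) unsat w.r.t. T
   all branches close; clash {B, ¬B} at x₀
2. Hence ∀r.B ⊑ (B ⊔ D): entailed.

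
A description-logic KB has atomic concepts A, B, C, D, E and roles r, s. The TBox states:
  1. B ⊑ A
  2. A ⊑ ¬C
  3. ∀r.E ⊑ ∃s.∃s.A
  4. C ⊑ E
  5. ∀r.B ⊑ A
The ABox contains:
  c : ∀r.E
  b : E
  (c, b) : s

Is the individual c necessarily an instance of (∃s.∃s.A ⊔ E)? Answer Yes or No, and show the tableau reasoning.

Yes

1. c : (∃s.∃s.A ⊔ E)?  L(c) = {∀r.E} ∪ {(∀s.∀s.¬A ⊓ ¬E)}
   clash {A, ¬A} at an ∃-successor — c ∈ (∃s.∃s.A ⊔ E)
2. Hence c : (∃s.∃s.A ⊔ E): entailed.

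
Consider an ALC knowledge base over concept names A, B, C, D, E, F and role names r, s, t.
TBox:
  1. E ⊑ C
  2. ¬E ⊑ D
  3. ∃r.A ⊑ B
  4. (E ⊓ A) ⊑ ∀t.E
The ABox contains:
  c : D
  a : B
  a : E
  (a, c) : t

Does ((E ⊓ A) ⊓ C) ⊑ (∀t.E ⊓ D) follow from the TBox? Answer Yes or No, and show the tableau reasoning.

No

1. ((E ⊓ A) ⊓ C) ⊑ (∀t.E ⊓ D)  ⇔  (((E ⊓ A) ⊓ C) ⊓ (∃t.¬E ⊔ ¬D)) unsat w.r.t. T
   apply at x₀: (E ⊓ A)⊑∀t.E
   open: L(x₀) ⊇ {A, C, E, ¬D, ∀r.¬A, …}
2. Hence ((E ⊓ A) ⊓ C) ⊑ (∀t.E ⊓ D): not entailed.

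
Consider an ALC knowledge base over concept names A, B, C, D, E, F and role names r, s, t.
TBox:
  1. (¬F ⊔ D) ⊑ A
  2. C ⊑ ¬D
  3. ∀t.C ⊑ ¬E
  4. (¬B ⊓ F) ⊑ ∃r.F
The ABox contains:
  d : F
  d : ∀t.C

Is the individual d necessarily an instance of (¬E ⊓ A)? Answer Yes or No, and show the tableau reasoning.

1. d : (¬E ⊓ A)?  L(d) = {F, ∀t.C} ∪ {(E ⊔ ¬A)}
   apply at d: ∀t.C⊑¬E
   open: L(d) ⊇ {B, F, ¬A, ¬C, ¬D, …} — d ∉ (¬E ⊓ A) possible
2. Hence d : (¬E ⊓ A): not entailed.

No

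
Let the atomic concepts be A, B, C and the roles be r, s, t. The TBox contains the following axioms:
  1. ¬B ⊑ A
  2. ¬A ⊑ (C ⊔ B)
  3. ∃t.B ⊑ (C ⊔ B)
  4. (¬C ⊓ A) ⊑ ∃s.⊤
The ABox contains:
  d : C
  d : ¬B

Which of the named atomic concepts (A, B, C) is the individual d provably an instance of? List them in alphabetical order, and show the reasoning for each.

1. d : A?  L(d) = {C, ¬B} ∪ {¬A}
   clash {A, ¬A} at d — d ∈ A
2. d : B?  L(d) = {C, ¬B} ∪ {¬B}
   apply at d: ¬B⊑A
   open: L(d) ⊇ {A, C, ¬B, ∀t.¬B} — d ∉ B possible
3. d : C?  L(d) = {C, ¬B} ∪ {¬C}
   clash {C, ¬C} at d — d ∈ C
4. Entailed for d: {A, C}

{A, C}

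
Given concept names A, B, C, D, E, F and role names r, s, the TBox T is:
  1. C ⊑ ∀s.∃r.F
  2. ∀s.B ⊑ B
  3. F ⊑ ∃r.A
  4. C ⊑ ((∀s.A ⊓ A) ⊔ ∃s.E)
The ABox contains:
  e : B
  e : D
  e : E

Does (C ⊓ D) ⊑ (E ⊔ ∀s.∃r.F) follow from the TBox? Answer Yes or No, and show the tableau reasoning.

1. (C ⊓ D) ⊑ (E ⊔ ∀s.∃r.F)  ⇔  ((C ⊓ D) ⊓ (¬E ⊓ ∃s.∀r.¬F)) unsat w.r.t. T
   all branches close; clash {F, ¬F} at an ∃-successor
2. Hence (C ⊓ D) ⊑ (E ⊔ ∀s.∃r.F): entailed.

Yes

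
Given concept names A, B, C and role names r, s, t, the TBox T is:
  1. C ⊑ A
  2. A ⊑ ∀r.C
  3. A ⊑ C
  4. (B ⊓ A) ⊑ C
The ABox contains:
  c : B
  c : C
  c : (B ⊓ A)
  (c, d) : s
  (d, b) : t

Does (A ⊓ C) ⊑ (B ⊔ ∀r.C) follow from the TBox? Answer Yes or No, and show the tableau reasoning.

1. (A ⊓ C) ⊑ (B ⊔ ∀r.C)  ⇔  ((A ⊓ C) ⊓ (¬B ⊓ ∃r.¬C)) unsat w.r.t. T
   all branches close; clash {C, ¬C} at an ∃-successor
2. Hence (A ⊓ C) ⊑ (B ⊔ ∀r.C): entailed.

Yes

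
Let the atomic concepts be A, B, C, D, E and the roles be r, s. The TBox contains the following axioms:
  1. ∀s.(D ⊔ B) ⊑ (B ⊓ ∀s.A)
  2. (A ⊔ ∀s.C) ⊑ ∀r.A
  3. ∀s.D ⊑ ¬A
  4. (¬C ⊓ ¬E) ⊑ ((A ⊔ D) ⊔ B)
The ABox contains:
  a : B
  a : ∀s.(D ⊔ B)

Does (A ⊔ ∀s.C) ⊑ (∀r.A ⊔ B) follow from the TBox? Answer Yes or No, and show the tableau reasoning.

1. (A ⊔ ∀s.C) ⊑ (∀r.A ⊔ B)  ⇔  ((A ⊔ ∀s.C) ⊓ (∃r.¬A ⊓ ¬B)) unsat w.r.t. T
   all branches close; clash {B, ¬B} at x₀
2. Hence (A ⊔ ∀s.C) ⊑ (∀r.A ⊔ B): entailed.

Yes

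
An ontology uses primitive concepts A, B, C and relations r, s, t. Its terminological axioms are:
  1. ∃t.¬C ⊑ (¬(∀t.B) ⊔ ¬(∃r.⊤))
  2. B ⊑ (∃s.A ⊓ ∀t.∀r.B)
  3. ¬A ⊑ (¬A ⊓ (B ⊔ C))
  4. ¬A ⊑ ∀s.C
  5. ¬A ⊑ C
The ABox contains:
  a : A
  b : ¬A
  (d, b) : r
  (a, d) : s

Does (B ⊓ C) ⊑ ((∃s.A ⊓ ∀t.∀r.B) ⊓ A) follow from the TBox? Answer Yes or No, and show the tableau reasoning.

1. (B ⊓ C) ⊑ ((∃s.A ⊓ ∀t.∀r.B) ⊓ A)  ⇔  ((B ⊓ C) ⊓ ((∀s.¬A ⊔ ∃t.∃r.¬B) ⊔ ¬A)) unsat w.r.t. T
   apply at x₀: B⊑(∃s.A ⊓ ∀t.∀r.B)
   open: L(x₀) ⊇ {B, C, ¬A, ∀s.C, ∀t.C, …} (+ ∃-successors)
2. Hence (B ⊓ C) ⊑ ((∃s.A ⊓ ∀t.∀r.B) ⊓ A): not entailed.

No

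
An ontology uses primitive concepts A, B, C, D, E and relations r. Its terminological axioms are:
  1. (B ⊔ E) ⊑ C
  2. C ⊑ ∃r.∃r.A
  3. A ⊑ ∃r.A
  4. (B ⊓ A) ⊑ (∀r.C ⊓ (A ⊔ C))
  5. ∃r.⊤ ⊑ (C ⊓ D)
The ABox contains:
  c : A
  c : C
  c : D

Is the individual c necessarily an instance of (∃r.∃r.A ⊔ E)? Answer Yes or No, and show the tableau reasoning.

Yes

1. c : (∃r.∃r.A ⊔ E)?  L(c) = {A, C, D} ∪ {(∀r.∀r.¬A ⊓ ¬E)}
   clash {A, ¬A} at an ∃-successor — c ∈ (∃r.∃r.A ⊔ E)
2. Hence c : (∃r.∃r.A ⊔ E): entailed.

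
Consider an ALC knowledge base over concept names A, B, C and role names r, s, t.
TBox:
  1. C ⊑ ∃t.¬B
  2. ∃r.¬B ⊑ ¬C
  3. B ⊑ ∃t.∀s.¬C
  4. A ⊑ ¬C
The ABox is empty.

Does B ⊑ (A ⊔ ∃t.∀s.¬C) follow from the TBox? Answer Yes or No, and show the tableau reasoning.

Yes

1. B ⊑ (A ⊔ ∃t.∀s.¬C)  ⇔  (B ⊓ (¬A ⊓ ∀t.∃s.C)) unsat w.r.t. T
   all branches close; clash {C, ¬C} at an ∃-successor
2. Hence B ⊑ (A ⊔ ∃t.∀s.¬C): entailed.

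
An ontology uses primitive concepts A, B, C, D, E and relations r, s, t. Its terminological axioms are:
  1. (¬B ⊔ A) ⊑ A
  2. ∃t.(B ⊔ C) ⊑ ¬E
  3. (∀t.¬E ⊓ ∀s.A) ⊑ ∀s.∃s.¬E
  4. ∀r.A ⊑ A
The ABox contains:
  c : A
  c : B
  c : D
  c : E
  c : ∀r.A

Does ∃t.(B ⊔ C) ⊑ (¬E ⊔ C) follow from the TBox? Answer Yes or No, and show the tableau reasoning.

Yes

1. ∃t.(B ⊔ C) ⊑ (¬E ⊔ C)  ⇔  (∃t.(B ⊔ C) ⊓ (E ⊓ ¬C)) unsat w.r.t. T
   all branches close; clash {E, ¬E} at x₀
2. Hence ∃t.(B ⊔ C) ⊑ (¬E ⊔ C): entailed.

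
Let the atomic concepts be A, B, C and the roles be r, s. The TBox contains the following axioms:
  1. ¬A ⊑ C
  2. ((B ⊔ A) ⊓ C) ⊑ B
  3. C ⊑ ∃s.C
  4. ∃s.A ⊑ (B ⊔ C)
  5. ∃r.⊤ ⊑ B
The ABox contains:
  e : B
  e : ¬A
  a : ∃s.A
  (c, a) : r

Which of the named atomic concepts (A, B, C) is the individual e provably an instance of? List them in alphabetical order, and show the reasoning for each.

{B, C}

1. e : A?  L(e) = {B, ¬A} ∪ {¬A}
   apply at e: ¬A⊑C
   open: L(e) ⊇ {B, C, ¬A, ∀s.¬A, ∃s.C} (+ ∃-successors) — e ∉ A possible
2. e : B?  L(e) = {B, ¬A} ∪ {¬B}
   clash {B, ¬B} at e — e ∈ B
3. e : C?  L(e) = {B, ¬A} ∪ {¬C}
   clash {C, ¬C} at e — e ∈ C
4. Entailed for e: {B, C}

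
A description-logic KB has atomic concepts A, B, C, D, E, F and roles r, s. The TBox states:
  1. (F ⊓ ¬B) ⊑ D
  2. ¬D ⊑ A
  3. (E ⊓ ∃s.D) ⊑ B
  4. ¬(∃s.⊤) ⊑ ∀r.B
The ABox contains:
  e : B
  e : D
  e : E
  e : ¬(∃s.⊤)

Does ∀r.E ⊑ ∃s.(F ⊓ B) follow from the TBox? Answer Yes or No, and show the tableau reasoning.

1. ∀r.E ⊑ ∃s.(F ⊓ B)  ⇔  (∀r.E ⊓ ∀s.(¬F ⊔ ¬B)) unsat w.r.t. T
   open: L(x₀) ⊇ {D, ¬E, ∀r.E, ∀s.(¬F ⊔ ¬B), ∃s.⊤} (+ ∃-successors)
2. Hence ∀r.E ⊑ ∃s.(F ⊓ B): not entailed.

No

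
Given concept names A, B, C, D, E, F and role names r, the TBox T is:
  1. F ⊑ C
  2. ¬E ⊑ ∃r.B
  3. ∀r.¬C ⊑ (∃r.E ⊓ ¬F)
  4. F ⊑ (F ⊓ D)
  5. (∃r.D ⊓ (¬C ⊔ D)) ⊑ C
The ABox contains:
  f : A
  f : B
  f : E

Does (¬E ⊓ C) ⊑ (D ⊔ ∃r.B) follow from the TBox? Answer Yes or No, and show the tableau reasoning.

1. (¬E ⊓ C) ⊑ (D ⊔ ∃r.B)  ⇔  ((¬E ⊓ C) ⊓ (¬D ⊓ ∀r.¬B)) unsat w.r.t. T
   all branches close; clash {D, ¬D} at x₀
2. Hence (¬E ⊓ C) ⊑ (D ⊔ ∃r.B): entailed.

Yes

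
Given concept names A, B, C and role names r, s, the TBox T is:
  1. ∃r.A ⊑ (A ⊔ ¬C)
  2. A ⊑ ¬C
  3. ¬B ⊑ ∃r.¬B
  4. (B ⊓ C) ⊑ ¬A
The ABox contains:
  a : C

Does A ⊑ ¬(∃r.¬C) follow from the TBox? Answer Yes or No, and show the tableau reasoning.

No

1. A ⊑ ¬(∃r.¬C)  ⇔  (A ⊓ ∃r.¬C) unsat w.r.t. T
   apply at x₀: A⊑¬C
   open: L(x₀) ⊇ {A, B, ¬C, ∀r.¬A, ∃r.¬C} (+ ∃-successors)
2. Hence A ⊑ ¬(∃r.¬C): not entailed.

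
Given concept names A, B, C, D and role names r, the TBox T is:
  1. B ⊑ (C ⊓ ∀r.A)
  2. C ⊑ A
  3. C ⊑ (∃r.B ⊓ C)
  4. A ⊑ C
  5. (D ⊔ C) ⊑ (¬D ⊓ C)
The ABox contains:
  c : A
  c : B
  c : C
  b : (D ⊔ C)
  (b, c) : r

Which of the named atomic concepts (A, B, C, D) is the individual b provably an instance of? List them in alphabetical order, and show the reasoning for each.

{A, C}

1. b : A?  L(b) = {(D ⊔ C)} ∪ {¬A}
   clash {A, ¬A} at b — b ∈ A
2. b : B?  L(b) = {(D ⊔ C)} ∪ {¬B}
   apply at b: (D ⊔ C)⊑(¬D ⊓ C)
   open: L(b) ⊇ {A, C, ¬B, ¬D, ∃r.B} (+ ∃-successors) — b ∉ B possible
3. b : C?  L(b) = {(D ⊔ C)} ∪ {¬C}
   clash {C, ¬C} at b — b ∈ C
4. b : D?  L(b) = {(D ⊔ C)} ∪ {¬D}
   apply at b: (D ⊔ C)⊑(¬D ⊓ C)
   open: L(b) ⊇ {A, C, ¬B, ¬D, ∃r.B} (+ ∃-successors) — b ∉ D possible
5. Entailed for b: {A, C}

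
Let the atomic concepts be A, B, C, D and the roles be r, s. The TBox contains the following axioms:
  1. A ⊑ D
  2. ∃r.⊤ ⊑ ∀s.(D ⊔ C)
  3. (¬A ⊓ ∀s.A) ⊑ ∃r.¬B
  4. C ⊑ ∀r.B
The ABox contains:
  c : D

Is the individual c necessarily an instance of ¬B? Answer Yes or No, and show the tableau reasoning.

No

1. c : ¬B?  L(c) = {D} ∪ {B}
   open: L(c) ⊇ {A, B, D, ¬C, ∀r.⊥} — c ∉ ¬B possible
2. Hence c : ¬B: not entailed.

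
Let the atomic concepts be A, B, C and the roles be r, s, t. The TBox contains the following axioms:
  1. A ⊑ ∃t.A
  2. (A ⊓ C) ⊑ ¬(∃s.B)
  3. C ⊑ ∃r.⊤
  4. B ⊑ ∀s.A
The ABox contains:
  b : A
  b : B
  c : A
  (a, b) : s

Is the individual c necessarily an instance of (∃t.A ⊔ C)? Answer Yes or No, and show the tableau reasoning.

1. c : (∃t.A ⊔ C)?  L(c) = {A} ∪ {(∀t.¬A ⊓ ¬C)}
   clash {A, ¬A} at an ∃-successor — c ∈ (∃t.A ⊔ C)
2. Hence c : (∃t.A ⊔ C): entailed.

Yes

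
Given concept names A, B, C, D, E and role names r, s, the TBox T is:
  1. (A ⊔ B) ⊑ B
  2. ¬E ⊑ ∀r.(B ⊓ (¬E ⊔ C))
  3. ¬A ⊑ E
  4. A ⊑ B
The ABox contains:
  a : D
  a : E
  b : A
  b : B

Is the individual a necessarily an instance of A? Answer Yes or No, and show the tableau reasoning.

1. a : A?  L(a) = {D, E} ∪ {¬A}
   open: L(a) ⊇ {D, E, ¬A, ¬B} — a ∉ A possible
2. Hence a : A: not entailed.

No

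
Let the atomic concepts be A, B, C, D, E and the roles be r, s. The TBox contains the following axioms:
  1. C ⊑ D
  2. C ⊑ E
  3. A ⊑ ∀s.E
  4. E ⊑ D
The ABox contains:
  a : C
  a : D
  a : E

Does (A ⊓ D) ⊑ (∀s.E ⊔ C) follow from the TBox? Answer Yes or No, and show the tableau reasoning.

Yes

1. (A ⊓ D) ⊑ (∀s.E ⊔ C)  ⇔  ((A ⊓ D) ⊓ (∃s.¬E ⊓ ¬C)) unsat w.r.t. T
   all branches close; clash {E, ¬E} at an ∃-successor
2. Hence (A ⊓ D) ⊑ (∀s.E ⊔ C): entailed.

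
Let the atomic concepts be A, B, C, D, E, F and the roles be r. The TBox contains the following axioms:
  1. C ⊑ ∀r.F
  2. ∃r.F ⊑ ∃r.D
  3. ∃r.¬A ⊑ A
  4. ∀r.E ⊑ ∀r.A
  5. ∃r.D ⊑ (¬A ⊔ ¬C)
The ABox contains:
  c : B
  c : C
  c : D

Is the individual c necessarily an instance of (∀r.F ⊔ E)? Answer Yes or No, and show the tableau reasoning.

1. c : (∀r.F ⊔ E)?  L(c) = {B, C, D} ∪ {(∃r.¬F ⊓ ¬E)}
   clash {C, ¬C} at c — c ∈ (∀r.F ⊔ E)
2. Hence c : (∀r.F ⊔ E): entailed.

Yes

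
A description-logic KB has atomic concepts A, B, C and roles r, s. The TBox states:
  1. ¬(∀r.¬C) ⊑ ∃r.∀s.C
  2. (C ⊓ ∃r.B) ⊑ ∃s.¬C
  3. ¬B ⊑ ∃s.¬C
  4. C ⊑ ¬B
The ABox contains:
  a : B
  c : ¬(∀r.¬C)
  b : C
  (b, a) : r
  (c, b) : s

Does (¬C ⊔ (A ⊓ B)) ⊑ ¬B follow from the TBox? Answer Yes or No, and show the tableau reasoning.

No

1. (¬C ⊔ (A ⊓ B)) ⊑ ¬B  ⇔  ((¬C ⊔ (A ⊓ B)) ⊓ B) unsat w.r.t. T
   open: L(x₀) ⊇ {B, ¬C, ∀r.¬C}
2. Hence (¬C ⊔ (A ⊓ B)) ⊑ ¬B: not entailed.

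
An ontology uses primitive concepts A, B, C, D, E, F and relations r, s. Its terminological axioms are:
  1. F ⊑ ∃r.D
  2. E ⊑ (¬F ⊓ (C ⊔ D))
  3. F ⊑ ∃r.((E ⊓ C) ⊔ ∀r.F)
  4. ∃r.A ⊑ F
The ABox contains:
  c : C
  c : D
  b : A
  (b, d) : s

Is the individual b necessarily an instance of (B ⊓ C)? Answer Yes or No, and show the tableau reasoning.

1. b : (B ⊓ C)?  L(b) = {A} ∪ {(¬B ⊔ ¬C)}
   open: L(b) ⊇ {A, ¬B, ¬E, ¬F, ∀r.¬A} — b ∉ (B ⊓ C) possible
2. Hence b : (B ⊓ C): not entailed.

No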